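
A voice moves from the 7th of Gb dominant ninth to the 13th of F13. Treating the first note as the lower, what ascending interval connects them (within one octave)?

augmented sixth

The 7th of Gb dominant ninth is Fb; the 13th of F13 is D.
Fb up to D is 10 semitones, a half step wider than a major sixth, so the interval is augmented.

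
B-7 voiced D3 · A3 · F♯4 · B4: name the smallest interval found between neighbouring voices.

perfect fourth

Adjacent intervals: D3→A3 = perfect fifth; A3→F♯4 = major sixth; F♯4→B4 = perfect fourth.
The smallest is F♯4 to B4, a perfect fourth (5 semitones).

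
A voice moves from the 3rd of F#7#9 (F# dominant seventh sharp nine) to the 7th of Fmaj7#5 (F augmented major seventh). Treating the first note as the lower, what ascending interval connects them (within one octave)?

d5

F#7#9 (F# dominant seventh sharp nine) has A# as its 3rd, and Fmaj7#5 (F augmented major seventh) has E as its 7th.
5 letter names make it a fifth; at 6 semitones (a half step narrower than perfect) the quality is diminished.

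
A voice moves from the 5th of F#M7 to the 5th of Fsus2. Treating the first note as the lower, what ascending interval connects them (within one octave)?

d8

F#M7 has C# as its 5th, and Fsus2 has C as its 5th.
From C# to C: 11 semitones over an octave = diminished.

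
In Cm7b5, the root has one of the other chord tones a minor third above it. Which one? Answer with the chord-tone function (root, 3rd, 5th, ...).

3rd

The chord tones of Cø (C half-diminished seventh) are C Eb Gb Bb.
The root is C. A minor third above C is Eb.
Eb is the chord's 3rd.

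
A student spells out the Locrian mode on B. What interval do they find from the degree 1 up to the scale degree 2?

The scale runs B C D E F G A.
That puts B below C.
From B to C: 1 semitone over a second = minor.

minor second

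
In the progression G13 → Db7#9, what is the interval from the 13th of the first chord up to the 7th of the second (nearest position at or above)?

diminished sixth

The 13th of G13 is E; the 7th of Db7#9 is Cb.
From E to Cb: 7 semitones over a sixth = diminished.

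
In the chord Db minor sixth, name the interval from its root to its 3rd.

Dbmin6 (Db minor sixth): Db, Fb, Ab, Bb.
That puts Db below Fb.
3 letter names make it a third; at 3 semitones (a half step narrower than major) the quality is minor.

m3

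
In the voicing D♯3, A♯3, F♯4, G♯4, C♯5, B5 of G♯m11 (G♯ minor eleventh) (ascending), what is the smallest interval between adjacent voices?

major second

Adjacent intervals: D♯3→A♯3 = perfect fifth; A♯3→F♯4 = minor sixth; F♯4→G♯4 = major second; G♯4→C♯5 = perfect fourth; C♯5→B5 = minor seventh.
The smallest is F♯4 to G♯4, a major second (2 semitones).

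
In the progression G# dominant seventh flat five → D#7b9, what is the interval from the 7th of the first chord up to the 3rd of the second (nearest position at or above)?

The 7th of G# dominant seventh flat five is F#; the 3rd of D#7b9 is F##.
F# up to F## is 1 semitone, a half step wider than a perfect unison, so the interval is augmented.

augmented 1st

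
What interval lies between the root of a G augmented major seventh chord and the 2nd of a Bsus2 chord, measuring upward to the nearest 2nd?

The root of G augmented major seventh is G; the 2nd of Bsus2 is C#.
From G to C#: 6 semitones over a fourth = augmented.

augmented fourth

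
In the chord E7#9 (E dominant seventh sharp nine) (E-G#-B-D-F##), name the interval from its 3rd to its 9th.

3rd = G#; 9th = F##.
G# up to F## spans 7 letter names and 11 semitones — a major seventh.

major seventh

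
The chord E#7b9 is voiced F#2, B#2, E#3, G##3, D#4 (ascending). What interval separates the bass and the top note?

major thirteenth

The outer voices are F#2 and D#4.
From F# to D# is 21 semitones, exactly the major thirteenth.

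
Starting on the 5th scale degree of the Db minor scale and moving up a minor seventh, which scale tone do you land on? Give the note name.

Gb

The scale is Db Eb Fb Gb Ab Bbb Cb.
The 5th scale degree is Ab; a minor seventh above that is Gb — scale degree 4.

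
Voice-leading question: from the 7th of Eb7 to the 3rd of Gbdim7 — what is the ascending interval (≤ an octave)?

Eb7 has Db as its 7th, and Gbdim7 has Bbb as its 3rd.
6 letter names make it a sixth; at 8 semitones (a half step narrower than major) the quality is minor.

minor sixth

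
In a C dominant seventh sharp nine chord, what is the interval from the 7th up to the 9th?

augmented third

C7#9 is spelled C, E, G, Bb, D#.
7th = Bb; 9th = D#.
Bb up to D# is 5 semitones, a half step wider than a major third, so the interval is augmented.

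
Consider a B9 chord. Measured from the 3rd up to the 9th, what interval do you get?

minor seventh

Spelling the chord: B, D#, F#, A, C#.
The 3rd is D# and the 9th is C#.
D# up to C# is 10 semitones, a half step narrower than a major seventh, so the interval is minor.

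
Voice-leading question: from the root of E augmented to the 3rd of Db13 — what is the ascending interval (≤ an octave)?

minor second

E augmented has E as its root, and Db13 has F as its 3rd.
From E to F: 1 semitone over a second = minor.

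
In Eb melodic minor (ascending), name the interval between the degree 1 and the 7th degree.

M7

Eb melodic minor: Eb F Gb Ab Bb C D.
Degree 1 = Eb; 7th scale degree = D.
From Eb to D is 11 semitones, exactly the major seventh.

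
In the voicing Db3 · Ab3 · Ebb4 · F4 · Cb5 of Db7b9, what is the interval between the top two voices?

Those voices are F4 and Cb5.
F up to Cb is 6 semitones, a half step narrower than a perfect fifth, so the interval is diminished.

diminished fifth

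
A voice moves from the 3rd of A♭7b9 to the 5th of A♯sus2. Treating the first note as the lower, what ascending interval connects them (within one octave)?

augmented third

A♭7b9 has C as its 3rd, and A♯sus2 has E♯ as its 5th.
From C to E♯: 5 semitones over a third = augmented.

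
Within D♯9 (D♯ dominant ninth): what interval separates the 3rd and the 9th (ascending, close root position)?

The chord tones of D♯ dominant ninth are D♯ F𝄪 A♯ C♯ E♯.
The 3rd is F𝄪 and the 9th is E♯.
7 letter names make it a seventh; at 10 semitones (a half step narrower than major) the quality is minor.

minor seventh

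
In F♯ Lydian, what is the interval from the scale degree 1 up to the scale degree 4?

Spelling F♯ Lydian: F♯ G♯ A♯ B♯ C♯ D♯ E♯.
So we need the interval from F♯ up to B♯.
From F♯ to B♯: 6 semitones over a fourth = augmented.

augmented 4th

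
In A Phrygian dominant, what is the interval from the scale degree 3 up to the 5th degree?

m3

Spelling A Phrygian dominant: A Bb C# D E F G.
So we need the interval from C# up to E.
C# up to E is 3 semitones, a half step narrower than a major third, so the interval is minor.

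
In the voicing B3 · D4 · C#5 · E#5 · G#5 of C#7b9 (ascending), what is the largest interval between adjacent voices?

major 7th

Adjacent intervals: B3→D4 = minor third; D4→C#5 = major seventh; C#5→E#5 = major third; E#5→G#5 = minor third.
The largest is D4 to C#5, a major seventh (11 semitones).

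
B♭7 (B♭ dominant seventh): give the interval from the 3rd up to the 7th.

B♭7: B♭-D-F-A♭.
So we need the interval from D up to A♭.
D up to A♭ is 6 semitones, a half step narrower than a perfect fifth, so the interval is diminished.
That tritone between 3rd and 7th is what gives the dominant seventh its pull toward resolution.

diminished fifth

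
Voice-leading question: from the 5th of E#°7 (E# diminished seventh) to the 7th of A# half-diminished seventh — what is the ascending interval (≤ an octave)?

The 5th of E#°7 (E# diminished seventh) is B; the 7th of A# half-diminished seventh is G#.
From B to G# is 9 semitones, exactly the major sixth.

M6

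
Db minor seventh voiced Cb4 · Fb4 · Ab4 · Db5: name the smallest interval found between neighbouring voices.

Adjacent intervals: Cb4→Fb4 = perfect fourth; Fb4→Ab4 = major third; Ab4→Db5 = perfect fourth.
The smallest is Fb4 to Ab4, a major third (4 semitones).

major 3rd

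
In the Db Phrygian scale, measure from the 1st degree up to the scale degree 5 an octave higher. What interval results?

P12

Spelling the Db Phrygian scale: Db Ebb Fb Gb Ab Bbb Cb.
So we need the interval from Db up to Ab.
From Db to Ab is 19 semitones, exactly the perfect twelfth.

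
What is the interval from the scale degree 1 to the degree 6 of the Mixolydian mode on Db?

Spelling the Mixolydian mode on Db: Db Eb F Gb Ab Bb Cb.
The scale degree 1 is Db and the degree 6 is Bb.
Counting 6 letters and 9 half steps from Db gives a major sixth.

major 6th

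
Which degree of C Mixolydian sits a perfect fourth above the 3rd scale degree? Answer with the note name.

A

The scale is C D E F G A Bb.
The 3rd scale degree is E; a perfect fourth above that is A — scale degree 6.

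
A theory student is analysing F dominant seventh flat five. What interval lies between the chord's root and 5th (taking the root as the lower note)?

Spelling the chord: F A Cb Eb.
That puts F below Cb.
F up to Cb is 6 semitones, a half step narrower than a perfect fifth, so the interval is diminished.

d5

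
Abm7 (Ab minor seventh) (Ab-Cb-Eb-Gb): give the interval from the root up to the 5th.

perfect 5th

That puts Ab below Eb.
Counting 5 letters and 7 half steps from Ab gives a perfect fifth.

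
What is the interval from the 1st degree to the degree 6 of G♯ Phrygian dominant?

G♯ phrygian dominant: G♯ A B♯ C♯ D♯ E F♯.
That puts G♯ below E.
G♯ up to E is 8 semitones, a half step narrower than a major sixth, so the interval is minor.

minor 6th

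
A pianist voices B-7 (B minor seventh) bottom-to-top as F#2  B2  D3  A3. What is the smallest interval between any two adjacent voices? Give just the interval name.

Adjacent intervals: F#2→B2 = perfect fourth; B2→D3 = minor third; D3→A3 = perfect fifth.
The smallest is B2 to D3, a minor third (3 semitones).

minor 3rd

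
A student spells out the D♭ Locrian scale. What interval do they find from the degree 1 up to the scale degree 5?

D♭ locrian: D♭ E𝄫 F♭ G♭ A𝄫 B𝄫 C♭.
So we need the interval from D♭ up to A𝄫.
D♭ up to A𝄫 is 6 semitones, a half step narrower than a perfect fifth, so the interval is diminished.

diminished 5th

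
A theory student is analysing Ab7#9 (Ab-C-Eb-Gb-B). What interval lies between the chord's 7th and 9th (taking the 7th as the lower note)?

So we need the interval from Gb up to B.
From Gb to B: 5 semitones over a third = augmented.

augmented 3rd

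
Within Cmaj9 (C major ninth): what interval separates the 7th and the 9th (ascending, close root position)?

Cmaj9 (C major ninth) is spelled C E G B D.
The 7th is B and the 9th is D.
B up to D is 3 semitones, a half step narrower than a major third, so the interval is minor.

minor third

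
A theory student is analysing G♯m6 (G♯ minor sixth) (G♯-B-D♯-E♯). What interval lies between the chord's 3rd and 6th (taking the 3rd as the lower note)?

The 3rd is B and the 6th is E♯.
B up to E♯ is 6 semitones, a half step wider than a perfect fourth, so the interval is augmented.

augmented fourth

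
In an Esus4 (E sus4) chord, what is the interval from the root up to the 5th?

perfect fifth

Spelling the chord: E-A-B.
So we need the interval from E up to B.
Counting 5 letters and 7 half steps from E gives a perfect fifth.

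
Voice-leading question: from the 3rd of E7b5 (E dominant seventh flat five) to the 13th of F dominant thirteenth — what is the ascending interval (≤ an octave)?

The 3rd of E7b5 (E dominant seventh flat five) is G♯; the 13th of F dominant thirteenth is D.
From G♯ to D: 6 semitones over a fifth = diminished.

diminished fifth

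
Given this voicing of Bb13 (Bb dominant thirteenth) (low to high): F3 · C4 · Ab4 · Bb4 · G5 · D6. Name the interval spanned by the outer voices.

The outer voices are F3 and D6.
From F to D is 33 semitones, exactly the major 20th.

major 20th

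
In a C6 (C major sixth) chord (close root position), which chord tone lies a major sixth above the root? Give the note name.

A

C6 (C major sixth): C, E, G, A.
The root is C. A major sixth above C is A.
A is the chord's 6th.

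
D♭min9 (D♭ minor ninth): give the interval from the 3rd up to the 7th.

Spelling the chord: D♭, F♭, A♭, C♭, E♭.
So we need the interval from F♭ up to C♭.
Counting 5 letters and 7 half steps from F♭ gives a perfect fifth.

P5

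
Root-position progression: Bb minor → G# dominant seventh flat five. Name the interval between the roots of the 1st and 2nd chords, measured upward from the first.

A6

The roots are Bb and G#.
From Bb to G#: 10 semitones over a sixth = augmented.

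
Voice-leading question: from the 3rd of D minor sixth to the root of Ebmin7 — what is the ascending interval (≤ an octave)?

minor seventh

The 3rd of D minor sixth is F; the root of Ebmin7 is Eb.
From F to Eb: 10 semitones over a seventh = minor.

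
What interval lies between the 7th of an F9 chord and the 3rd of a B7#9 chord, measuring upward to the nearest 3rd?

F9 has Eb as its 7th, and B7#9 has D# as its 3rd.
Eb up to D# is 12 semitones, a half step wider than a major seventh, so the interval is augmented.

augmented 7th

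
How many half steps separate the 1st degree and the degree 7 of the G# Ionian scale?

The scale is G# A# B# C# D# E# F##.
G# up to F## is a major seventh — 11 semitones.

11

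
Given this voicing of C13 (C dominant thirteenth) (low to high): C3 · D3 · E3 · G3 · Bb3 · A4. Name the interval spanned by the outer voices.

major thirteenth

The outer voices are C3 and A4.
From C to A is 21 semitones, exactly the major thirteenth.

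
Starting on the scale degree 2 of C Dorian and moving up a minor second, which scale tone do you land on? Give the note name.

The scale is C D Eb F G A Bb.
The scale degree 2 is D; a minor second above that is Eb — scale degree 3.

Eb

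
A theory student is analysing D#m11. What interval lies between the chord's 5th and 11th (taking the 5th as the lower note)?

minor 7th

D#m11: D#-F#-A#-C#-E#-G#.
That puts A# below G#.
From A# to G#: 10 semitones over a seventh = minor.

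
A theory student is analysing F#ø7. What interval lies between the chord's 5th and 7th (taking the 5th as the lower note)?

F#m7b5 is spelled F#–A–C–E.
That puts C below E.
C up to E spans 3 letter names and 4 semitones — a major third.

major third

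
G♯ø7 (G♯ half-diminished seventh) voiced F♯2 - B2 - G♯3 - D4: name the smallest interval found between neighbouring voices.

Adjacent intervals: F♯2→B2 = perfect fourth; B2→G♯3 = major sixth; G♯3→D4 = diminished fifth.
The smallest is F♯2 to B2, a perfect fourth (5 semitones).

perfect fourth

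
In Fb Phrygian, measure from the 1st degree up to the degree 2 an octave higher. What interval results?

Spelling Fb Phrygian: Fb Gbb Abb Bbb Cb Dbb Ebb.
The 1st degree is Fb and the degree 2 (up an octave) is Gbb.
Fb up to Gbb is 13 semitones, a half step narrower than a major ninth, so the interval is minor.

minor ninth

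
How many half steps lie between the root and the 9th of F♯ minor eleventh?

F♯m11 (F♯ minor eleventh): F♯, A, C♯, E, G♯, B.
F♯ to G♯ is a major ninth: 14 semitones.

14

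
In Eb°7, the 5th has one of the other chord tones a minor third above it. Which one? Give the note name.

Ebdim7 (Eb diminished seventh) is spelled Eb–Gb–Bbb–Dbb.
The 5th is Bbb. A minor third above Bbb is Dbb.
Dbb is the chord's 7th.

Dbb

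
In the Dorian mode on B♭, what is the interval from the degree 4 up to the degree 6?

The scale runs B♭ C D♭ E♭ F G A♭.
Degree 4 = E♭; degree 6 = G.
E♭ up to G spans 3 letter names and 4 semitones — a major third.

major 3rd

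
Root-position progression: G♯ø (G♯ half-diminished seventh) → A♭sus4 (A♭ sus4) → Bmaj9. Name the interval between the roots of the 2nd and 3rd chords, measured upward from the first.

The roots are A♭ and B.
2 letter names make it a second; at 3 semitones (a half step wider than major) the quality is augmented.

augmented 2nd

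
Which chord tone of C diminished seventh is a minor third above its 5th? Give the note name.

C diminished seventh is spelled C, Eb, Gb, Bbb.
The 5th is Gb. A minor third above Gb is Bbb.
Bbb is the chord's 7th.

Bbb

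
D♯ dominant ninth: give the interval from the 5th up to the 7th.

minor third

D♯9 (D♯ dominant ninth): D♯-F𝄪-A♯-C♯-E♯.
That puts A♯ below C♯.
3 letter names make it a third; at 3 semitones (a half step narrower than major) the quality is minor.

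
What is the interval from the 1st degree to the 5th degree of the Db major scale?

Db major: Db Eb F Gb Ab Bb C.
That puts Db below Ab.
Counting 5 letters and 7 half steps from Db gives a perfect fifth.

P5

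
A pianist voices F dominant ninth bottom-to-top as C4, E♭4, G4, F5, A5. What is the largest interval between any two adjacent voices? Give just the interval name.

Adjacent intervals: C4→E♭4 = minor third; E♭4→G4 = major third; G4→F5 = minor seventh; F5→A5 = major third.
The largest is G4 to F5, a minor seventh (10 semitones).

minor seventh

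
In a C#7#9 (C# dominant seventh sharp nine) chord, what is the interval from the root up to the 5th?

perfect fifth

C#7#9 (C# dominant seventh sharp nine): C#-E#-G#-B-D##.
The root is C# and the 5th is G#.
Counting 5 letters and 7 half steps from C# gives a perfect fifth.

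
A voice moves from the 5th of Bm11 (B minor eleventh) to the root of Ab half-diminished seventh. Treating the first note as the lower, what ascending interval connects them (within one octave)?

The 5th of Bm11 (B minor eleventh) is F#; the root of Ab half-diminished seventh is Ab.
3 letter names make it a third; at 2 semitones (a whole step narrower than major) the quality is diminished.

diminished 3rd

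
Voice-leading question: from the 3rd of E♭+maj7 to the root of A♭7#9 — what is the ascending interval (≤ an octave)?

The 3rd of E♭+maj7 is G; the root of A♭7#9 is A♭.
2 letter names make it a second; at 1 semitone (a half step narrower than major) the quality is minor.

minor second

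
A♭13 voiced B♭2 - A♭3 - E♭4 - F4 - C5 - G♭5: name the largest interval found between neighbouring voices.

minor seventh

Adjacent intervals: B♭2→A♭3 = minor seventh; A♭3→E♭4 = perfect fifth; E♭4→F4 = major second; F4→C5 = perfect fifth; C5→G♭5 = diminished fifth.
The largest is B♭2 to A♭3, a minor seventh (10 semitones).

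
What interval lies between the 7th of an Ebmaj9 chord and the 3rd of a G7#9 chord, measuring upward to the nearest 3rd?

major 6th

Ebmaj9 has D as its 7th, and G7#9 has B as its 3rd.
From D to B is 9 semitones, exactly the major sixth.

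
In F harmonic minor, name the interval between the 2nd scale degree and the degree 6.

diminished fifth

Spelling F harmonic minor: F G A♭ B♭ C D♭ E.
So we need the interval from G up to D♭.
G up to D♭ is 6 semitones, a half step narrower than a perfect fifth, so the interval is diminished.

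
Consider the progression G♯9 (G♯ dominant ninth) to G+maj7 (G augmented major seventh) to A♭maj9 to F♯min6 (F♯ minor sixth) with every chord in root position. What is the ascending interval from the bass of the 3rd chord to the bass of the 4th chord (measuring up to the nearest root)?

augmented sixth

The roots are A♭ and F♯.
A♭ up to F♯ is 10 semitones, a half step wider than a major sixth, so the interval is augmented.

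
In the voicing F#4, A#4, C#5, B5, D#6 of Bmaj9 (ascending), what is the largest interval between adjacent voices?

m7

Adjacent intervals: F#4→A#4 = major third; A#4→C#5 = minor third; C#5→B5 = minor seventh; B5→D#6 = major third.
The largest is C#5 to B5, a minor seventh (10 semitones).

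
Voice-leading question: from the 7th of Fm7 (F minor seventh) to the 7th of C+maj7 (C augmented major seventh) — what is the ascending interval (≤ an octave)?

Fm7 (F minor seventh) has Eb as its 7th, and C+maj7 (C augmented major seventh) has B as its 7th.
5 letter names make it a fifth; at 8 semitones (a half step wider than perfect) the quality is augmented.

augmented 5th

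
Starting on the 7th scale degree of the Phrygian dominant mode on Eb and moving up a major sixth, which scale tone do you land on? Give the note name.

The scale is Eb Fb G Ab Bb Cb Db.
The 7th scale degree is Db; a major sixth above that is Bb — scale degree 5.

Bb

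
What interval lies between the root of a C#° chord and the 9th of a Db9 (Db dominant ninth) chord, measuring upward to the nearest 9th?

The root of C#° is C#; the 9th of Db9 (Db dominant ninth) is Eb.
C# up to Eb is 2 semitones, a whole step narrower than a major third, so the interval is diminished.

d3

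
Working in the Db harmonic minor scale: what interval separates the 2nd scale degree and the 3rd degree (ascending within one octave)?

m2

Spelling the Db harmonic minor scale: Db Eb Fb Gb Ab Bbb C.
That puts Eb below Fb.
From Eb to Fb: 1 semitone over a second = minor.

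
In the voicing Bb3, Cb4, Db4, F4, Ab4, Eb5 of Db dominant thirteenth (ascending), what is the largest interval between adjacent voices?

P5

Adjacent intervals: Bb3→Cb4 = minor second; Cb4→Db4 = major second; Db4→F4 = major third; F4→Ab4 = minor third; Ab4→Eb5 = perfect fifth.
The largest is Ab4 to Eb5, a perfect fifth (7 semitones).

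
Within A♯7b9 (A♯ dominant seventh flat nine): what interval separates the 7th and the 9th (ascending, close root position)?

A♯7b9 (A♯ dominant seventh flat nine): A♯-C𝄪-E♯-G♯-B.
That puts G♯ below B.
G♯ up to B is 3 semitones, a half step narrower than a major third, so the interval is minor.

minor 3rd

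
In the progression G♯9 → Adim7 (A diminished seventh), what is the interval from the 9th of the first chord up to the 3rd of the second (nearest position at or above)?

G♯9 has A♯ as its 9th, and Adim7 (A diminished seventh) has C as its 3rd.
A♯ up to C is 2 semitones, a whole step narrower than a major third, so the interval is diminished.

diminished 3rd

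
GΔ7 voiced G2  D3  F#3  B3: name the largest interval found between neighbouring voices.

Adjacent intervals: G2→D3 = perfect fifth; D3→F#3 = major third; F#3→B3 = perfect fourth.
The largest is G2 to D3, a perfect fifth (7 semitones).

perfect fifth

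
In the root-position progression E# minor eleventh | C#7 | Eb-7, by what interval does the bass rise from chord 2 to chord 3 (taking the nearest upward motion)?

The roots are C# and Eb.
C# up to Eb is 2 semitones, a whole step narrower than a major third, so the interval is diminished.

diminished 3rd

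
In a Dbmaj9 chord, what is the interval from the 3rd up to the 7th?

perfect fifth

Db major ninth is spelled Db F Ab C Eb.
The 3rd is F and the 7th is C.
Counting 5 letters and 7 half steps from F gives a perfect fifth.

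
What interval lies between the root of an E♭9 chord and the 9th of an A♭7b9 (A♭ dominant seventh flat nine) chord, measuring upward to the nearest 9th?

diminished fifth

The root of E♭9 is E♭; the 9th of A♭7b9 (A♭ dominant seventh flat nine) is B𝄫.
5 letter names make it a fifth; at 6 semitones (a half step narrower than perfect) the quality is diminished.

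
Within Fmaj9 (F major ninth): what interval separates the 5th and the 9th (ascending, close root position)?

The chord tones of Fmaj9 (F major ninth) are F, A, C, E, G.
5th = C; 9th = G.
Counting 5 letters and 7 half steps from C gives a perfect fifth.

P5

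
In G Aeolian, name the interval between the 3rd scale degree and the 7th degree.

The scale runs G A Bb C D Eb F.
So we need the interval from Bb up to F.
Bb up to F spans 5 letter names and 7 semitones — a perfect fifth.

perfect fifth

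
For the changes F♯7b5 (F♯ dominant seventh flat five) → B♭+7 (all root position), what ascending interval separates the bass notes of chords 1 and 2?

diminished 4th

The roots are F♯ and B♭.
F♯ up to B♭ is 4 semitones, a half step narrower than a perfect fourth, so the interval is diminished.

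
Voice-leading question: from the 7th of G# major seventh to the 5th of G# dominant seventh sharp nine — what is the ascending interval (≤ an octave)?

minor sixth

The 7th of G# major seventh is F##; the 5th of G# dominant seventh sharp nine is D#.
6 letter names make it a sixth; at 8 semitones (a half step narrower than major) the quality is minor.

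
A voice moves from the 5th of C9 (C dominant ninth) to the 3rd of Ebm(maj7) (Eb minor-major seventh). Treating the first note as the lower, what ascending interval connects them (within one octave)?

The 5th of C9 (C dominant ninth) is G; the 3rd of Ebm(maj7) (Eb minor-major seventh) is Gb.
From G to Gb: 11 semitones over an octave = diminished.

diminished octave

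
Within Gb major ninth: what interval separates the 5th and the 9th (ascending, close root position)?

P5

Gb major ninth: Gb-Bb-Db-F-Ab.
The 5th is Db and the 9th is Ab.
From Db to Ab is 7 semitones, exactly the perfect fifth.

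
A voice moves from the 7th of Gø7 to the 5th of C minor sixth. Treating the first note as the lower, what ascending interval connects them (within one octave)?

Gø7 has F as its 7th, and C minor sixth has G as its 5th.
From F to G is 2 semitones, exactly the major second.

major second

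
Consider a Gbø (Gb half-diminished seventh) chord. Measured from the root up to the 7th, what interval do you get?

m7

Gbm7b5: Gb Bbb Dbb Fb.
The root is Gb and the 7th is Fb.
Gb up to Fb is 10 semitones, a half step narrower than a major seventh, so the interval is minor.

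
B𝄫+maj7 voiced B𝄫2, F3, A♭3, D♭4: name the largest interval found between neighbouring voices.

augmented fifth

Adjacent intervals: B𝄫2→F3 = augmented fifth; F3→A♭3 = minor third; A♭3→D♭4 = perfect fourth.
The largest is B𝄫2 to F3, an augmented fifth (8 semitones).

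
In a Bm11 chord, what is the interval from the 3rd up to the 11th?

Spelling the chord: B, D, F#, A, C#, E.
The 3rd is D and the 11th is E.
D up to E spans 9 letter names and 14 semitones — a major ninth.

major 9th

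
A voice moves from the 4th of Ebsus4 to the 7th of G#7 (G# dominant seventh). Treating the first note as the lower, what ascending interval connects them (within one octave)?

augmented sixth

Ebsus4 has Ab as its 4th, and G#7 (G# dominant seventh) has F# as its 7th.
From Ab to F#: 10 semitones over a sixth = augmented.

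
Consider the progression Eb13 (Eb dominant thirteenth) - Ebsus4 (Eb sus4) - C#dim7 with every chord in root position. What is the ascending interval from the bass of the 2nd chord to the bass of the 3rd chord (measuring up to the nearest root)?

augmented 6th

The roots are Eb and C#.
6 letter names make it a sixth; at 10 semitones (a half step wider than major) the quality is augmented.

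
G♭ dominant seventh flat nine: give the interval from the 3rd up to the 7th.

diminished fifth

G♭7b9 (G♭ dominant seventh flat nine): G♭-B♭-D♭-F♭-A𝄫.
3rd = B♭; 7th = F♭.
5 letter names make it a fifth; at 6 semitones (a half step narrower than perfect) the quality is diminished.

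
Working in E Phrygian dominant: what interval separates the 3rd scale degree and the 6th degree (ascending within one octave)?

E phrygian dominant: E F G# A B C D.
3rd scale degree = G#; 6th degree = C.
4 letter names make it a fourth; at 4 semitones (a half step narrower than perfect) the quality is diminished.

diminished fourth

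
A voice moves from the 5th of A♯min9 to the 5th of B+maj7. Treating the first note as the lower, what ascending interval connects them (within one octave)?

A♯min9 has E♯ as its 5th, and B+maj7 has F𝄪 as its 5th.
E♯ up to F𝄪 spans 2 letter names and 2 semitones — a major second.

major second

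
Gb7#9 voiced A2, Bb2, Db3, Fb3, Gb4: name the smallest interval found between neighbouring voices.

m2

Adjacent intervals: A2→Bb2 = minor second; Bb2→Db3 = minor third; Db3→Fb3 = minor third; Fb3→Gb4 = major ninth.
The smallest is A2 to Bb2, a minor second (1 semitone).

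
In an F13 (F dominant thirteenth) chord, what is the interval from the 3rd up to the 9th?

Spelling the chord: F A C Eb G D.
That puts A below G.
7 letter names make it a seventh; at 10 semitones (a half step narrower than major) the quality is minor.

m7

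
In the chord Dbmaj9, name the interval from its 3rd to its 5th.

Dbmaj9 (Db major ninth): Db, F, Ab, C, Eb.
So we need the interval from F up to Ab.
From F to Ab: 3 semitones over a third = minor.

minor third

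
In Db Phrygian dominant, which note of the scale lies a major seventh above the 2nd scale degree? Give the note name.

Db

The scale is Db Ebb F Gb Ab Bbb Cb.
The 2nd scale degree is Ebb; a major seventh above that is Db — scale degree 1.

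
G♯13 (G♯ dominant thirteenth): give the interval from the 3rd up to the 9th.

m7

The chord tones of G♯13 are G♯, B♯, D♯, F♯, A♯, E♯.
So we need the interval from B♯ up to A♯.
B♯ up to A♯ is 10 semitones, a half step narrower than a major seventh, so the interval is minor.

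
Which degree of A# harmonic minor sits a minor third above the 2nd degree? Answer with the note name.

D#

The scale is A# B# C# D# E# F# G##.
The 2nd degree is B#; a minor third above that is D# — scale degree 4.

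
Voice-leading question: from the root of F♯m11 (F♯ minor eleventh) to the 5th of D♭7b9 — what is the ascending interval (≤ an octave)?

diminished third

The root of F♯m11 (F♯ minor eleventh) is F♯; the 5th of D♭7b9 is A♭.
F♯ up to A♭ is 2 semitones, a whole step narrower than a major third, so the interval is diminished.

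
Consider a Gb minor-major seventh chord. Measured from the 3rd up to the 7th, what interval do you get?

augmented fifth

Spelling the chord: Gb Bbb Db F.
That puts Bbb below F.
5 letter names make it a fifth; at 8 semitones (a half step wider than perfect) the quality is augmented.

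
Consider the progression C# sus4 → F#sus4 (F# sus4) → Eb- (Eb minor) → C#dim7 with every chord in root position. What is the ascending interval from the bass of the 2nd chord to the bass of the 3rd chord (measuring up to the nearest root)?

The roots are F# and Eb.
From F# to Eb: 9 semitones over a seventh = diminished.

d7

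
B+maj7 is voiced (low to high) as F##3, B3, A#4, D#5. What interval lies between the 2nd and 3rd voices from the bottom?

Those voices are B3 and A#4.
From B to A# is 11 semitones, exactly the major seventh.

major 7th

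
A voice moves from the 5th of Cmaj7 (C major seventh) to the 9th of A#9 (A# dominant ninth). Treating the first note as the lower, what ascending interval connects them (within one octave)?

Cmaj7 (C major seventh) has G as its 5th, and A#9 (A# dominant ninth) has B# as its 9th.
3 letter names make it a third; at 5 semitones (a half step wider than major) the quality is augmented.

augmented 3rd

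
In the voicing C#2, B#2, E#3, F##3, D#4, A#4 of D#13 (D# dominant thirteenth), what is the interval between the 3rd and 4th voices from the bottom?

M2

Those voices are E#3 and F##3.
Counting 2 letters and 2 half steps from E# gives a major second.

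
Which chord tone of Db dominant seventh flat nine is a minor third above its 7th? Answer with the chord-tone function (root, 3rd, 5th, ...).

Db7b9 (Db dominant seventh flat nine) is spelled Db, F, Ab, Cb, Ebb.
The 7th is Cb. A minor third above Cb is Ebb.
Ebb is the chord's 9th.

9th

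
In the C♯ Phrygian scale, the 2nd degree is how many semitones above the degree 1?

1

The scale is C♯ D E F♯ G♯ A B.
C♯ up to D is a minor second — 1 semitone.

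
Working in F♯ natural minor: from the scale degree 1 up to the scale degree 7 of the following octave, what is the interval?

The scale runs F♯ G♯ A B C♯ D E.
The scale degree 1 is F♯ and the 7th degree (up an octave) is E.
From F♯ to E: 22 semitones over a fourteenth = minor.

minor fourteenth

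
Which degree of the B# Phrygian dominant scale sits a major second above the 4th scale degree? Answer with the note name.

The scale is B# C# D## E# F## G# A#.
The 4th scale degree is E#; a major second above that is F## — scale degree 5.

F##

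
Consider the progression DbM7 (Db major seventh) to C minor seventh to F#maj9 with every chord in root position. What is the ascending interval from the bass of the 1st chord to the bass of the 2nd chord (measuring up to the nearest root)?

major 7th

The roots are Db and C.
Db up to C spans 7 letter names and 11 semitones — a major seventh.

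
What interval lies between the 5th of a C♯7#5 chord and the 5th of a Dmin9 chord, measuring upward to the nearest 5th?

d2

C♯7#5 has G𝄪 as its 5th, and Dmin9 has A as its 5th.
G𝄪 up to A is 0 semitones, a whole step narrower than a major second, so the interval is diminished.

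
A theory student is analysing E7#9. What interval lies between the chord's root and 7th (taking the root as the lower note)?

minor 7th

E7#9 is spelled E, G#, B, D, F##.
That puts E below D.
7 letter names make it a seventh; at 10 semitones (a half step narrower than major) the quality is minor.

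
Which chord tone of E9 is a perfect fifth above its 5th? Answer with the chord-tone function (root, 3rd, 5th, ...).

Spelling the chord: E, G#, B, D, F#.
The 5th is B. A perfect fifth above B is F#.
F# is the chord's 9th.

9th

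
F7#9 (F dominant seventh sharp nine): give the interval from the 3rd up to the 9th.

major seventh

The chord tones of F7#9 are F–A–C–Eb–G#.
That puts A below G#.
Counting 7 letters and 11 half steps from A gives a major seventh.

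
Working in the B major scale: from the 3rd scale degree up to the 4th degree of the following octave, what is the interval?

B major: B C# D# E F# G# A#.
That puts D# below E.
D# up to E is 13 semitones, a half step narrower than a major ninth, so the interval is minor.

minor ninth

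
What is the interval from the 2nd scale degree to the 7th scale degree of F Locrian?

The scale runs F G♭ A♭ B♭ C♭ D♭ E♭.
So we need the interval from G♭ up to E♭.
From G♭ to E♭ is 9 semitones, exactly the major sixth.

major sixth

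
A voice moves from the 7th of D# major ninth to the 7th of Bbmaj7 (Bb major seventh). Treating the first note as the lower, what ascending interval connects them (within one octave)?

The 7th of D# major ninth is C##; the 7th of Bbmaj7 (Bb major seventh) is A.
6 letter names make it a sixth; at 7 semitones (a whole step narrower than major) the quality is diminished.

diminished 6th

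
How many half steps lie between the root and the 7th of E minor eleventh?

10

Spelling the chord: E, G, B, D, F#, A.
E to D is a minor seventh: 10 semitones.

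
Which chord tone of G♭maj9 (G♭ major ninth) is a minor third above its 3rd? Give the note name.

Db

G♭ major ninth: G♭ B♭ D♭ F A♭.
The 3rd is B♭. A minor third above B♭ is D♭.
D♭ is the chord's 5th.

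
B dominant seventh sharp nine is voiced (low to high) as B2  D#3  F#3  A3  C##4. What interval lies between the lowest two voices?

M3

Those voices are B2 and D#3.
Counting 3 letters and 4 half steps from B gives a major third.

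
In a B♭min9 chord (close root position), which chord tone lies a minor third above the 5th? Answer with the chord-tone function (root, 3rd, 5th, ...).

7th

B♭min9 (B♭ minor ninth) is spelled B♭ D♭ F A♭ C.
The 5th is F. A minor third above F is A♭.
A♭ is the chord's 7th.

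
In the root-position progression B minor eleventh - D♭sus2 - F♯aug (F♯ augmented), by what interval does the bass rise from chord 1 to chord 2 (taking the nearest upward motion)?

diminished 3rd

The roots are B and D♭.
3 letter names make it a third; at 2 semitones (a whole step narrower than major) the quality is diminished.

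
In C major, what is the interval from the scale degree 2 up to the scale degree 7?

major sixth

The scale runs C D E F G A B.
That puts D below B.
D up to B spans 6 letter names and 9 semitones — a major sixth.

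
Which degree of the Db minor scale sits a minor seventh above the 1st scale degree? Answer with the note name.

Cb

The scale is Db Eb Fb Gb Ab Bbb Cb.
The 1st scale degree is Db; a minor seventh above that is Cb — scale degree 7.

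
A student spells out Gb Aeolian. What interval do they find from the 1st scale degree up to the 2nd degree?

major second

Gb natural minor: Gb Ab Bbb Cb Db Ebb Fb.
The 1st scale degree is Gb and the 2nd scale degree is Ab.
Gb up to Ab spans 2 letter names and 2 semitones — a major second.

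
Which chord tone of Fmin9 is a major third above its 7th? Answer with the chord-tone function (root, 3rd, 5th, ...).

9th

Spelling the chord: F–Ab–C–Eb–G.
The 7th is Eb. A major third above Eb is G.
G is the chord's 9th.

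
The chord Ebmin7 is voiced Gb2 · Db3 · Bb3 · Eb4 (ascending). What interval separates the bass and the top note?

The outer voices are Gb2 and Eb4.
Gb up to Eb spans 13 letter names and 21 semitones — a major thirteenth.

major thirteenth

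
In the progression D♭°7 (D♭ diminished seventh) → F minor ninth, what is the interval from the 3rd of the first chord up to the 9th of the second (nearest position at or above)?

augmented second

D♭°7 (D♭ diminished seventh) has F♭ as its 3rd, and F minor ninth has G as its 9th.
F♭ up to G is 3 semitones, a half step wider than a major second, so the interval is augmented.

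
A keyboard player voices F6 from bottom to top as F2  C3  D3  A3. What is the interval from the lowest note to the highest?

The outer voices are F2 and A3.
Counting 10 letters and 16 half steps from F gives a major tenth.

M10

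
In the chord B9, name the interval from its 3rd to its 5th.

minor 3rd

Spelling the chord: B–D#–F#–A–C#.
So we need the interval from D# up to F#.
From D# to F#: 3 semitones over a third = minor.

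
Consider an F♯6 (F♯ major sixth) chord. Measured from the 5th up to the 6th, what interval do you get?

major second

The chord tones of F♯6 (F♯ major sixth) are F♯-A♯-C♯-D♯.
That puts C♯ below D♯.
From C♯ to D♯ is 2 semitones, exactly the major second.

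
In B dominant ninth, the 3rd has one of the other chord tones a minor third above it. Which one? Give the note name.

F#

B dominant ninth: B–D#–F#–A–C#.
The 3rd is D#. A minor third above D# is F#.
F# is the chord's 5th.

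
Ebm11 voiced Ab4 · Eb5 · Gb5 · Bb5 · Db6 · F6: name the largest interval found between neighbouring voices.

perfect 5th

Adjacent intervals: Ab4→Eb5 = perfect fifth; Eb5→Gb5 = minor third; Gb5→Bb5 = major third; Bb5→Db6 = minor third; Db6→F6 = major third.
The largest is Ab4 to Eb5, a perfect fifth (7 semitones).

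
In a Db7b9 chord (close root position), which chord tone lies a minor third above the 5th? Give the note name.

Cb

The chord tones of Db7b9 (Db dominant seventh flat nine) are Db–F–Ab–Cb–Ebb.
The 5th is Ab. A minor third above Ab is Cb.
Cb is the chord's 7th.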